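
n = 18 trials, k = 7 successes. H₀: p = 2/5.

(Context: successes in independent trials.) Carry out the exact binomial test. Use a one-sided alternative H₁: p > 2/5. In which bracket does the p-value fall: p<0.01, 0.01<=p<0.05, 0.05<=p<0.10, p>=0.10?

p-value bracket: p>=0.10

Exact binomial: n=18, k=7, p₀=2/5=0.4000
P(X≥7) from Σ C(n,i)·p₀^i·(1−p₀)^(n−i)
p-value (one-sided, H₁ greater) = 0.62572
→ bracket: p>=0.10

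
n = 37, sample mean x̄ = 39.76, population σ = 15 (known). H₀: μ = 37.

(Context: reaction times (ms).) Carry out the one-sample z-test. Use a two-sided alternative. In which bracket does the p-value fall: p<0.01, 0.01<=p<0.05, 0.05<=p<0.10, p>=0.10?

p-value bracket: p>=0.10

SE = σ/√n = 15/√37 = 2.4660
z = (x̄−μ₀)/SE = (39.76−37)/2.4660 = 1.1192
p-value (two-sided) = 0.26304
→ bracket: p>=0.10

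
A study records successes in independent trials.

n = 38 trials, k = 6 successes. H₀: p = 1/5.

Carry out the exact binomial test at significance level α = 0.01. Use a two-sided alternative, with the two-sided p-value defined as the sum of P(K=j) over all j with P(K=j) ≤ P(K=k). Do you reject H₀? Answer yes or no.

reject H₀: no

Exact binomial: n=38, k=6, p₀=1/5=0.2000
P(X=j) = C(n,j)·p₀^j·(1−p₀)^(n−j); p = Σ P(X=j) over j with P(X=j) ≤ P(X=6)
p-value (two-sided) = 0.68504
At α=0.01: p ≥ α → fail to reject H₀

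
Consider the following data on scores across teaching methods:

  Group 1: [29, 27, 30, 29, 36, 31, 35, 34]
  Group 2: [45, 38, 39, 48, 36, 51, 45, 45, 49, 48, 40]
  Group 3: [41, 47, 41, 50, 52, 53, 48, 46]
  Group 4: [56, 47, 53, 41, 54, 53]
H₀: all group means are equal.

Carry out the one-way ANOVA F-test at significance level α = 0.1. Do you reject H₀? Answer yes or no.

reject H₀: yes

Group means [31.38, 44.00, 47.25, 50.67], grand mean 42.939
SSB = Σnᵢ(x̄ᵢ−x̄)² = 1589.170; SSW = ΣΣ(x−x̄ᵢ)² = 624.708
MSB = 1589.170/3 = 529.7235; MSW = 624.708/29 = 21.5417
F = MSB/MSW = 24.5906
df = (3, 29)
p-value (upper-tail) = 0.00000
At α=0.1: p < α → reject H₀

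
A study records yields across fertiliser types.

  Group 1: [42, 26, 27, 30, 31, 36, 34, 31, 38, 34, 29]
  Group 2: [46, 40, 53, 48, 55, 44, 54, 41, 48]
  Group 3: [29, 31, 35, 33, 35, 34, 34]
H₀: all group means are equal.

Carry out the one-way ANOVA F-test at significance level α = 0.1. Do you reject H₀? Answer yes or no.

reject H₀: yes

Group means [32.55, 47.67, 33.00], grand mean 37.704
SSB = Σnᵢ(x̄ᵢ−x̄)² = 1340.902; SSW = ΣΣ(x−x̄ᵢ)² = 504.727
MSB = 1340.902/2 = 670.4512; MSW = 504.727/24 = 21.0303
F = MSB/MSW = 31.8802
df = (2, 24)
p-value (upper-tail) = 0.00000
At α=0.1: p < α → reject H₀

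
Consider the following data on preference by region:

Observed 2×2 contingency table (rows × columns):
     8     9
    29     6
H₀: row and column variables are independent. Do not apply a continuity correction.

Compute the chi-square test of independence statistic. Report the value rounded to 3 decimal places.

test statistic = 7.144

Row totals [17, 35], col totals [37, 15], n=52
χ² = (8−12.10)²/12.10 + (9−4.90)²/4.90 + (29−24.90)²/24.90 + (6−10.10)²/10.10 = 7.1442
df = 1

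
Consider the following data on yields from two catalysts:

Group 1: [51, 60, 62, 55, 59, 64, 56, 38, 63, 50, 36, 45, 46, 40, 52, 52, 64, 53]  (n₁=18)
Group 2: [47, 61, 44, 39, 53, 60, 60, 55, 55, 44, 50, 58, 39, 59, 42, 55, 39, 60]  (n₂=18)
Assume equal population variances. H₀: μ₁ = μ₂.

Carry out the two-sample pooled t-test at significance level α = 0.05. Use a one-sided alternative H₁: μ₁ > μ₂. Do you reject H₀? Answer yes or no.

x̄₁=52.556, s₁=8.840, n₁=18
x̄₂=51.111, s₂=8.174, n₂=18
s_p² = [17·8.840² + 17·8.174²]/34 = 72.4771
SE = √(s_p²·(1/18+1/18)) = 2.8378
t = (52.556−51.111)/2.8378 = 0.5090
df = 34
p-value (one-sided, H₁ greater) = 0.30702
At α=0.05: p ≥ α → fail to reject H₀

reject H₀: no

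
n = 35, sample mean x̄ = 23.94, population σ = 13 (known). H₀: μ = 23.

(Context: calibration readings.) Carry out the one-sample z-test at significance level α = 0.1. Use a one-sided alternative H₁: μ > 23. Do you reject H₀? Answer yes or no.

reject H₀: no

SE = σ/√n = 13/√35 = 2.1974
z = (x̄−μ₀)/SE = (23.94−23)/2.1974 = 0.4278
p-value (one-sided, H₁ greater) = 0.33441
At α=0.1: p ≥ α → fail to reject H₀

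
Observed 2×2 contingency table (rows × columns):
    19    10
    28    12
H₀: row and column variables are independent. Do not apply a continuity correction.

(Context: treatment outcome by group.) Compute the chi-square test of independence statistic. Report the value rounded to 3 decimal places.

Row totals [29, 40], col totals [47, 22], n=69
χ² = (19−19.75)²/19.75 + (10−9.25)²/9.25 + (28−27.25)²/27.25 + (12−12.75)²/12.75 = 0.1556
df = 1

test statistic = 0.156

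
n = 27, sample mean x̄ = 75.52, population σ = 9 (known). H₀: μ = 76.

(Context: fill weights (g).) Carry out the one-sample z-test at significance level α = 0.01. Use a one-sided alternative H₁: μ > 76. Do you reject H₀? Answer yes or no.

SE = σ/√n = 9/√27 = 1.7321
z = (x̄−μ₀)/SE = (75.52−76)/1.7321 = -0.2771
p-value (one-sided, H₁ greater) = 0.60916
At α=0.01: p ≥ α → fail to reject H₀

reject H₀: no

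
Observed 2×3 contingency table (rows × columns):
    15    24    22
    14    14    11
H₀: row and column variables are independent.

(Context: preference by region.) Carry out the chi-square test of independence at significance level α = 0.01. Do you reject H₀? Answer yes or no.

reject H₀: no

Row totals [61, 39], col totals [29, 38, 33], n=100
χ² = (15−17.69)²/17.69 + (24−23.18)²/23.18 + (22−20.13)²/20.13 + (14−11.31)²/11.31 + (14−14.82)²/14.82 + (11−12.87)²/12.87 = 1.5687
df = 2
p-value (upper-tail) = 0.45643
At α=0.01: p ≥ α → fail to reject H₀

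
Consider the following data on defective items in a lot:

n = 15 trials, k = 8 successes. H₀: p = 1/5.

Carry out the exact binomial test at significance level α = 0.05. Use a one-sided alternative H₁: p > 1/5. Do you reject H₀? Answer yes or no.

Exact binomial: n=15, k=8, p₀=1/5=0.2000
P(X≥8) from Σ C(n,i)·p₀^i·(1−p₀)^(n−i)
p-value (one-sided, H₁ greater) = 0.00424
At α=0.05: p < α → reject H₀

reject H₀: yes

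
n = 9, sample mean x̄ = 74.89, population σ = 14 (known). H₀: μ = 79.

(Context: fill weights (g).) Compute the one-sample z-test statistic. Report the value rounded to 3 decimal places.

test statistic = -0.881

SE = σ/√n = 14/√9 = 4.6667
z = (x̄−μ₀)/SE = (74.89−79)/4.6667 = -0.8807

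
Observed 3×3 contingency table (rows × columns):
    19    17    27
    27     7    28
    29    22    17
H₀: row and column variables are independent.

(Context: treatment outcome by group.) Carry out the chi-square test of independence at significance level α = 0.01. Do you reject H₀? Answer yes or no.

Row totals [63, 62, 68], col totals [75, 46, 72], n=193
χ² = (19−24.48)²/24.48 + (17−15.02)²/15.02 + (27−23.50)²/23.50 + (27−24.09)²/24.09 + (7−14.78)²/14.78 + (28−23.13)²/23.13 + (29−26.42)²/26.42 + (22−16.21)²/16.21 + (17−25.37)²/25.37 = 12.5612
df = 4
p-value (upper-tail) = 0.01363
At α=0.01: p ≥ α → fail to reject H₀

reject H₀: no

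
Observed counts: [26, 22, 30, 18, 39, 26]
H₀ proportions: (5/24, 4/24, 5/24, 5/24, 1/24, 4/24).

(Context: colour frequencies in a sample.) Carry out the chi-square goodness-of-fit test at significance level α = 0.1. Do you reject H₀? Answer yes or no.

n = 161; E_i = n·p_i = [33.54, 26.83, 33.54, 33.54, 6.71, 26.83]
χ² = (26−33.54)²/33.54 + (22−26.83)²/26.83 + (30−33.54)²/33.54 + (18−33.54)²/33.54 + (39−6.71)²/6.71 + (26−26.83)²/26.83 = 165.6087
df = 5
p-value (upper-tail) = 0.00000
At α=0.1: p < α → reject H₀

reject H₀: yes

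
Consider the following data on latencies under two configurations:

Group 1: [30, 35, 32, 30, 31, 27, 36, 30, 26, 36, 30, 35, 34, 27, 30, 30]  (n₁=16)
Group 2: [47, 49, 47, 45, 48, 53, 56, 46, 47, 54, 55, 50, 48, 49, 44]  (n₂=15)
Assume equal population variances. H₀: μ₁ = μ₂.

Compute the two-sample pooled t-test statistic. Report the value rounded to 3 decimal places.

x̄₁=31.188, s₁=3.209, n₁=16
x̄₂=49.200, s₂=3.688, n₂=15
s_p² = [15·3.209² + 14·3.688²]/29 = 11.8909
SE = √(s_p²·(1/16+1/15)) = 1.2393
t = (31.188−49.200)/1.2393 = -14.5342
df = 29

test statistic = -14.534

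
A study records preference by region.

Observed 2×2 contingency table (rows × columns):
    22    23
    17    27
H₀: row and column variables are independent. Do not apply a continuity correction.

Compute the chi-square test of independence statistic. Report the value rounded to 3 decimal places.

test statistic = 0.950

Row totals [45, 44], col totals [39, 50], n=89
χ² = (22−19.72)²/19.72 + (23−25.28)²/25.28 + (17−19.28)²/19.28 + (27−24.72)²/24.72 = 0.9499
df = 1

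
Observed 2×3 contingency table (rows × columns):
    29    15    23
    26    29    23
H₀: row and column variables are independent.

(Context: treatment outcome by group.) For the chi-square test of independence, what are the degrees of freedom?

df = (r−1)(c−1) = (2−1)·(3−1) = 2

degrees of freedom = 2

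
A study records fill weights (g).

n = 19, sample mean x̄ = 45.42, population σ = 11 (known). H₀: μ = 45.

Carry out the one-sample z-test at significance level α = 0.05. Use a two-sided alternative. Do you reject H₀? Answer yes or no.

reject H₀: no

SE = σ/√n = 11/√19 = 2.5236
z = (x̄−μ₀)/SE = (45.42−45)/2.5236 = 0.1664
p-value (two-sided) = 0.86782
At α=0.05: p ≥ α → fail to reject H₀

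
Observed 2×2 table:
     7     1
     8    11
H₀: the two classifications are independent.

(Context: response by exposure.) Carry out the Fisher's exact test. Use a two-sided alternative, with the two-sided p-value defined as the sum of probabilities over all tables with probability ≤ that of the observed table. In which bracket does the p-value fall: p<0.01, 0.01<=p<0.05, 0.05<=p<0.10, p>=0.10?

Margins: r₁=8, r₂=19, c₁=15, c₂=12, n=27
p_obs = C(8,7)·C(19,8)/C(27,15); sum pmf over tables with pmf ≤ p_obs
p-value (two-sided) = 0.04326
→ bracket: 0.01<=p<0.05

p-value bracket: 0.01<=p<0.05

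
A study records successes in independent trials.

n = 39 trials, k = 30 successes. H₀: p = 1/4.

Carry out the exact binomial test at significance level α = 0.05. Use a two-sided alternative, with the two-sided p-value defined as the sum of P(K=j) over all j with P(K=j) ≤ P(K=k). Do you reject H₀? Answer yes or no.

reject H₀: yes

Exact binomial: n=39, k=30, p₀=1/4=0.2500
P(X=j) = C(n,j)·p₀^j·(1−p₀)^(n−j); p = Σ P(X=j) over j with P(X=j) ≤ P(X=30)
p-value (two-sided) = 0.00000
At α=0.05: p < α → reject H₀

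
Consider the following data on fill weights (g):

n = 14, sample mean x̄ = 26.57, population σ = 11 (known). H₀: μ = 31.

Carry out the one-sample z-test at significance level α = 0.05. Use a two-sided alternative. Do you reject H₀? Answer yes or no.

reject H₀: no

SE = σ/√n = 11/√14 = 2.9399
z = (x̄−μ₀)/SE = (26.57−31)/2.9399 = -1.5069
p-value (two-sided) = 0.13184
At α=0.05: p ≥ α → fail to reject H₀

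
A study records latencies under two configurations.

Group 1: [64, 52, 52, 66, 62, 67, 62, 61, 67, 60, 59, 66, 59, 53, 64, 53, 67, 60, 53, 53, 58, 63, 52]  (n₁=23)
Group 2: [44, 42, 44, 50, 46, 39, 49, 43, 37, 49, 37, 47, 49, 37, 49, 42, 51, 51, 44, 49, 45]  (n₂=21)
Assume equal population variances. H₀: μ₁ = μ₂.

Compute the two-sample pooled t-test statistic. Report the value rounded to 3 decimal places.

test statistic = 9.563

x̄₁=59.696, s₁=5.481, n₁=23
x̄₂=44.952, s₂=4.663, n₂=21
s_p² = [22·5.481² + 20·4.663²]/42 = 26.0910
SE = √(s_p²·(1/23+1/21)) = 1.5417
t = (59.696−44.952)/1.5417 = 9.5630
df = 42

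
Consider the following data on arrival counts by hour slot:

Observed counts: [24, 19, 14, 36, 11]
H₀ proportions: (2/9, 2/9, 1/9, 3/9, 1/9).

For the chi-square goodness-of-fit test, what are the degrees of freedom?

df = k − 1 = 5 − 1 = 4

degrees of freedom = 4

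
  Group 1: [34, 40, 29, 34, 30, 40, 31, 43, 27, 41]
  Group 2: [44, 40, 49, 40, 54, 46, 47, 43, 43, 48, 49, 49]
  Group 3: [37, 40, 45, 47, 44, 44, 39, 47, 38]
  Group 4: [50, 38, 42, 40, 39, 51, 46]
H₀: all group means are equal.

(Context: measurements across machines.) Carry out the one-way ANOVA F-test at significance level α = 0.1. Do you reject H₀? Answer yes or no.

reject H₀: yes

Group means [34.90, 46.00, 42.33, 43.71], grand mean 41.789
SSB = Σnᵢ(x̄ᵢ−x̄)² = 715.987; SSW = ΣΣ(x−x̄ᵢ)² = 772.329
MSB = 715.987/3 = 238.6624; MSW = 772.329/34 = 22.7155
F = MSB/MSW = 10.5066
df = (3, 34)
p-value (upper-tail) = 0.00005
At α=0.1: p < α → reject H₀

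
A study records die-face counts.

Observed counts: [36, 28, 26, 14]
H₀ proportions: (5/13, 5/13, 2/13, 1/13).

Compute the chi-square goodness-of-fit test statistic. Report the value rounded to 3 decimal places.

test statistic = 14.750

n = 104; E_i = n·p_i = [40.00, 40.00, 16.00, 8.00]
χ² = (36−40.00)²/40.00 + (28−40.00)²/40.00 + (26−16.00)²/16.00 + (14−8.00)²/8.00 = 14.7500
df = 3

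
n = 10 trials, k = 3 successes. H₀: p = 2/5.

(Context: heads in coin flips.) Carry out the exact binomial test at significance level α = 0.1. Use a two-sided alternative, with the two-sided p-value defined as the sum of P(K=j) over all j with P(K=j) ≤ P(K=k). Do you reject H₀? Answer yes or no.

reject H₀: no

Exact binomial: n=10, k=3, p₀=2/5=0.4000
P(X=j) = C(n,j)·p₀^j·(1−p₀)^(n−j); p = Σ P(X=j) over j with P(X=j) ≤ P(X=3)
p-value (two-sided) = 0.74918
At α=0.1: p ≥ α → fail to reject H₀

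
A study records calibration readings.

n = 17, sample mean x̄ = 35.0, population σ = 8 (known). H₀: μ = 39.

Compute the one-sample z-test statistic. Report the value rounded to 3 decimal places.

SE = σ/√n = 8/√17 = 1.9403
z = (x̄−μ₀)/SE = (35.0−39)/1.9403 = -2.0616

test statistic = -2.062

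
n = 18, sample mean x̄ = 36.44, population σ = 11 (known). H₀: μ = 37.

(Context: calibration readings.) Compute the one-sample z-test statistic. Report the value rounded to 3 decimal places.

SE = σ/√n = 11/√18 = 2.5927
z = (x̄−μ₀)/SE = (36.44−37)/2.5927 = -0.2160

test statistic = -0.216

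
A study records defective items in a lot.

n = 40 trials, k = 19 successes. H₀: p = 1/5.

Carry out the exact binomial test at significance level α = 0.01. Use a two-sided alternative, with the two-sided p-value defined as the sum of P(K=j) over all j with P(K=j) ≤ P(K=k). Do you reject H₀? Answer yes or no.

Exact binomial: n=40, k=19, p₀=1/5=0.2000
P(X=j) = C(n,j)·p₀^j·(1−p₀)^(n−j); p = Σ P(X=j) over j with P(X=j) ≤ P(X=19)
p-value (two-sided) = 0.00009
At α=0.01: p < α → reject H₀

reject H₀: yes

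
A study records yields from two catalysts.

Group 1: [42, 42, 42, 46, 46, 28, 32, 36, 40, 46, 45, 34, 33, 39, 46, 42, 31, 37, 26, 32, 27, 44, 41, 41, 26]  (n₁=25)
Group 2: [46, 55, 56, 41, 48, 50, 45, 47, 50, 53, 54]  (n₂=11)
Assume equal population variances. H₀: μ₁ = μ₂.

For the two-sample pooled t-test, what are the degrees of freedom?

df = n₁ + n₂ − 2 = 25 + 11 − 2 = 34

degrees of freedom = 34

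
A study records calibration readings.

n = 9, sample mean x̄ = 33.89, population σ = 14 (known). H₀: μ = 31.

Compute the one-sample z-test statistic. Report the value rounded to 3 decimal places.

SE = σ/√n = 14/√9 = 4.6667
z = (x̄−μ₀)/SE = (33.89−31)/4.6667 = 0.6193

test statistic = 0.619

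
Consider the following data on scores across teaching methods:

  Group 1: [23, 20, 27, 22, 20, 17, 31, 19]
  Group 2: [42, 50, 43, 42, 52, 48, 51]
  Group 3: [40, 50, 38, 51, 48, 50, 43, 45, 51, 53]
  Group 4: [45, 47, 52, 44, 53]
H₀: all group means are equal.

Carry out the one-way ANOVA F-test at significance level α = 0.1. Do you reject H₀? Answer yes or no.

Group means [22.38, 46.86, 46.90, 48.20], grand mean 40.567
SSB = Σnᵢ(x̄ᵢ−x̄)² = 3616.935; SSW = ΣΣ(x−x̄ᵢ)² = 568.432
MSB = 3616.935/3 = 1205.6448; MSW = 568.432/26 = 21.8628
F = MSB/MSW = 55.1460
df = (3, 26)
p-value (upper-tail) = 0.00000
At α=0.1: p < α → reject H₀

reject H₀: yes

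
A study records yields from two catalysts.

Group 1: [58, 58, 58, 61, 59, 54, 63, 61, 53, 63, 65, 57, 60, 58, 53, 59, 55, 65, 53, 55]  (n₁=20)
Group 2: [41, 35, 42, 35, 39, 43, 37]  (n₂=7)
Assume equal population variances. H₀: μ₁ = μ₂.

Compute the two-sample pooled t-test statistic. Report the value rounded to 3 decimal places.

x̄₁=58.400, s₁=3.831, n₁=20
x̄₂=38.857, s₂=3.288, n₂=7
s_p² = [19·3.831² + 6·3.288²]/25 = 13.7463
SE = √(s_p²·(1/20+1/7)) = 1.6282
t = (58.400−38.857)/1.6282 = 12.0027
df = 25

test statistic = 12.003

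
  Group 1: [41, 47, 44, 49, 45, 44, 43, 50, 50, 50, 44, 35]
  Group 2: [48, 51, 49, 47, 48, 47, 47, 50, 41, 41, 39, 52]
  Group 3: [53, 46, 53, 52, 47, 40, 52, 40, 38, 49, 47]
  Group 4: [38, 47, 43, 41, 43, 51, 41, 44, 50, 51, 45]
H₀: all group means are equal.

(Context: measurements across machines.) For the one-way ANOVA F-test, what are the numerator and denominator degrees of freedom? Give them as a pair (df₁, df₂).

degrees of freedom = [3, 42]

k = 4 groups, N = 46 total
df = (k−1, N−k) = (4−1, 46−4) = (3, 42)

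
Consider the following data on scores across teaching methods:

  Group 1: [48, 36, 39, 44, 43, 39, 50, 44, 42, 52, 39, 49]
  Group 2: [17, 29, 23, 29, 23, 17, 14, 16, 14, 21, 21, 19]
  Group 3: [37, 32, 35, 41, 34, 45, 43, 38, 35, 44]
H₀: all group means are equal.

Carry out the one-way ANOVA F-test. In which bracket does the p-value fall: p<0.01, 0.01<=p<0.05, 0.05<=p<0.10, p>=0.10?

p-value bracket: p<0.01

Group means [43.75, 20.25, 38.40], grand mean 33.882
SSB = Σnᵢ(x̄ᵢ−x̄)² = 3602.629; SSW = ΣΣ(x−x̄ᵢ)² = 760.900
MSB = 3602.629/2 = 1801.3147; MSW = 760.900/31 = 24.5452
F = MSB/MSW = 73.3878
df = (2, 31)
p-value (upper-tail) = 0.00000
→ bracket: p<0.01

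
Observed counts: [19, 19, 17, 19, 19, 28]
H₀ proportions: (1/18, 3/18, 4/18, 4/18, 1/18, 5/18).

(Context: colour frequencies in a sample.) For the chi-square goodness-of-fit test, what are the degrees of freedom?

df = k − 1 = 6 − 1 = 5

degrees of freedom = 5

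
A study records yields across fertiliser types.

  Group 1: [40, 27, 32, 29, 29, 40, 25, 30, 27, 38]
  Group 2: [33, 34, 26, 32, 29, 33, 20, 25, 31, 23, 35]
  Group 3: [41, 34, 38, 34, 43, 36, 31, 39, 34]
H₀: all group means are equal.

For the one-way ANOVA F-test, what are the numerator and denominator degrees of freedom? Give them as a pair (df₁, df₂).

k = 3 groups, N = 30 total
df = (k−1, N−k) = (3−1, 30−3) = (2, 27)

degrees of freedom = [2, 27]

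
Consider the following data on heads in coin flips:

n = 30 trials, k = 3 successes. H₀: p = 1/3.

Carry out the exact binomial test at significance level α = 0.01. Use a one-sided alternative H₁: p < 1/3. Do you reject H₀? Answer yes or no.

reject H₀: yes

Exact binomial: n=30, k=3, p₀=1/3=0.3333
P(X≤3) from Σ C(n,i)·p₀^i·(1−p₀)^(n−i)
p-value (one-sided, H₁ less) = 0.00330
At α=0.01: p < α → reject H₀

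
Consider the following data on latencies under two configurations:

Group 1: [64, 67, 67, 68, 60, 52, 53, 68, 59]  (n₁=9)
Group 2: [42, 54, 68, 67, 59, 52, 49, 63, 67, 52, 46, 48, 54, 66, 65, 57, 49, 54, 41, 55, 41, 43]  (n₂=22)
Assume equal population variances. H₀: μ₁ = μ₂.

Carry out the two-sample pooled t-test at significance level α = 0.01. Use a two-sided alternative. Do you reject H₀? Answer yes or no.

reject H₀: no

x̄₁=62.000, s₁=6.325, n₁=9
x̄₂=54.182, s₂=8.932, n₂=22
s_p² = [8·6.325² + 21·8.932²]/29 = 68.8025
SE = √(s_p²·(1/9+1/22)) = 3.2821
t = (62.000−54.182)/3.2821 = 2.3821
df = 29
p-value (two-sided) = 0.02399
At α=0.01: p ≥ α → fail to reject H₀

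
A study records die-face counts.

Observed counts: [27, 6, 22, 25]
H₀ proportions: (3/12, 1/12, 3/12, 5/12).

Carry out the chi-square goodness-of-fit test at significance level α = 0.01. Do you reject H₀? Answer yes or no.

reject H₀: no

n = 80; E_i = n·p_i = [20.00, 6.67, 20.00, 33.33]
χ² = (27−20.00)²/20.00 + (6−6.67)²/6.67 + (22−20.00)²/20.00 + (25−33.33)²/33.33 = 4.8000
df = 3
p-value (upper-tail) = 0.18704
At α=0.01: p ≥ α → fail to reject H₀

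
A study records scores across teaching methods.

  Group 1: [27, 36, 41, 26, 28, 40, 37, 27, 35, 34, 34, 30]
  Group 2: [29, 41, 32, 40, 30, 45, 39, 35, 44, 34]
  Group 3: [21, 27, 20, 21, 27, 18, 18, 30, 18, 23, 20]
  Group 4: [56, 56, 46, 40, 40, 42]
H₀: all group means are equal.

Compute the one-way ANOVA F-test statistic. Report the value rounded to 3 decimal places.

Group means [32.92, 36.90, 22.09, 46.67], grand mean 33.000
SSB = Σnᵢ(x̄ᵢ−x̄)² = 2581.941; SSW = ΣΣ(x−x̄ᵢ)² = 1050.059
MSB = 2581.941/3 = 860.6470; MSW = 1050.059/35 = 30.0017
F = MSB/MSW = 28.6866
df = (3, 35)

test statistic = 28.687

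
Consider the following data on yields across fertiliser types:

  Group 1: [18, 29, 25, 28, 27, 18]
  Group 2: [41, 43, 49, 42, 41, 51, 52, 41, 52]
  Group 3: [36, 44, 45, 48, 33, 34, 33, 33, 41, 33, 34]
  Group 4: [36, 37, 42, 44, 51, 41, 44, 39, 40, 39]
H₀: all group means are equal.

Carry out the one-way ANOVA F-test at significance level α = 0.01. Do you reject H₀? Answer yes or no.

Group means [24.17, 45.78, 37.64, 41.30], grand mean 38.444
SSB = Σnᵢ(x̄ᵢ−x̄)² = 1795.855; SSW = ΣΣ(x−x̄ᵢ)² = 825.034
MSB = 1795.855/3 = 598.6182; MSW = 825.034/32 = 25.7823
F = MSB/MSW = 23.2182
df = (3, 32)
p-value (upper-tail) = 0.00000
At α=0.01: p < α → reject H₀

reject H₀: yes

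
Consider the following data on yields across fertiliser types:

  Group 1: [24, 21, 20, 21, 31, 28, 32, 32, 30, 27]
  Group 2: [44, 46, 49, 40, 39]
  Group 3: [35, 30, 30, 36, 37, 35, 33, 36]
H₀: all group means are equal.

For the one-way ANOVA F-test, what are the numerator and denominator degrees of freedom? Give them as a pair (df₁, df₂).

k = 3 groups, N = 23 total
df = (k−1, N−k) = (3−1, 23−3) = (2, 20)

degrees of freedom = [2, 20]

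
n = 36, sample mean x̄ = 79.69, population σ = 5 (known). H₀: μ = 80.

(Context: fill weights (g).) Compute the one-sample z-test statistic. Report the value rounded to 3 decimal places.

test statistic = -0.372

SE = σ/√n = 5/√36 = 0.8333
z = (x̄−μ₀)/SE = (79.69−80)/0.8333 = -0.3720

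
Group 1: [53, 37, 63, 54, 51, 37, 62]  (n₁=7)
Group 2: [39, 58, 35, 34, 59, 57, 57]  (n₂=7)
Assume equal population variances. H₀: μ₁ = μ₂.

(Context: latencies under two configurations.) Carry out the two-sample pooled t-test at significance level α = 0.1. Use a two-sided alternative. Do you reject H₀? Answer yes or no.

x̄₁=51.000, s₁=10.567, n₁=7
x̄₂=48.429, s₂=11.745, n₂=7
s_p² = [6·10.567² + 6·11.745²]/12 = 124.8095
SE = √(s_p²·(1/7+1/7)) = 5.9716
t = (51.000−48.429)/5.9716 = 0.4306
df = 12
p-value (two-sided) = 0.67438
At α=0.1: p ≥ α → fail to reject H₀

reject H₀: no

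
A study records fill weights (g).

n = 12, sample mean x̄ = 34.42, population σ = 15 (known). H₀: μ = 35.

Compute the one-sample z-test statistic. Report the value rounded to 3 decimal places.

SE = σ/√n = 15/√12 = 4.3301
z = (x̄−μ₀)/SE = (34.42−35)/4.3301 = -0.1339

test statistic = -0.134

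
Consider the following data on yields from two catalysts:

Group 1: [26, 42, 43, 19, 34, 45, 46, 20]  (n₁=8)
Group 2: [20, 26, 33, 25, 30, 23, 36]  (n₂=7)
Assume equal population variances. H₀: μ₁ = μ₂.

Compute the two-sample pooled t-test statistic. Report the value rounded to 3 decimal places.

x̄₁=34.375, s₁=11.300, n₁=8
x̄₂=27.571, s₂=5.682, n₂=7
s_p² = [7·11.300² + 6·5.682²]/13 = 83.6607
SE = √(s_p²·(1/8+1/7)) = 4.7338
t = (34.375−27.571)/4.7338 = 1.4372
df = 13

test statistic = 1.437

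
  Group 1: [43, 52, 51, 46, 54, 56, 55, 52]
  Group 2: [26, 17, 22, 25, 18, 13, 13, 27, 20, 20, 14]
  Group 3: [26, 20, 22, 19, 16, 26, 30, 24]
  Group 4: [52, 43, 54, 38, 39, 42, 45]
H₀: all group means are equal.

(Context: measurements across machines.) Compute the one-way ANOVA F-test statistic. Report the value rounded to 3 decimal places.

Group means [51.12, 19.55, 22.88, 44.71], grand mean 32.941
SSB = Σnᵢ(x̄ᵢ−x̄)² = 6399.977; SSW = ΣΣ(x−x̄ᵢ)² = 769.906
MSB = 6399.977/3 = 2133.3255; MSW = 769.906/30 = 25.6635
F = MSB/MSW = 83.1267
df = (3, 30)

test statistic = 83.127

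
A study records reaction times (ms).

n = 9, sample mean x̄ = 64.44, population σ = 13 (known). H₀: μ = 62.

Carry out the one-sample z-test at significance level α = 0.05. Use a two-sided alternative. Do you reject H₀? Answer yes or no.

reject H₀: no

SE = σ/√n = 13/√9 = 4.3333
z = (x̄−μ₀)/SE = (64.44−62)/4.3333 = 0.5631
p-value (two-sided) = 0.57338
At α=0.05: p ≥ α → fail to reject H₀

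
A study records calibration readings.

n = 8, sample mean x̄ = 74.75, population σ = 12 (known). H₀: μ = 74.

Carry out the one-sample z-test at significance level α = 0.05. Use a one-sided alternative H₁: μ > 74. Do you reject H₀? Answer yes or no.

reject H₀: no

SE = σ/√n = 12/√8 = 4.2426
z = (x̄−μ₀)/SE = (74.75−74)/4.2426 = 0.1768
p-value (one-sided, H₁ greater) = 0.42984
At α=0.05: p ≥ α → fail to reject H₀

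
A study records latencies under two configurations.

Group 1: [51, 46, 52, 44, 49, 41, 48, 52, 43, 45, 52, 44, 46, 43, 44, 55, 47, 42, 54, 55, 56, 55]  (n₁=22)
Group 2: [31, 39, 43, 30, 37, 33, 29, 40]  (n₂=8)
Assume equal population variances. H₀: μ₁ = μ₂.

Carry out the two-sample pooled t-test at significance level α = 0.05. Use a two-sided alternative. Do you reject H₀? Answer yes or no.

x̄₁=48.364, s₁=4.895, n₁=22
x̄₂=35.250, s₂=5.203, n₂=8
s_p² = [21·4.895² + 7·5.203²]/28 = 24.7354
SE = √(s_p²·(1/22+1/8)) = 2.0534
t = (48.364−35.250)/2.0534 = 6.3864
df = 28
p-value (two-sided) = 0.00000
At α=0.05: p < α → reject H₀

reject H₀: yes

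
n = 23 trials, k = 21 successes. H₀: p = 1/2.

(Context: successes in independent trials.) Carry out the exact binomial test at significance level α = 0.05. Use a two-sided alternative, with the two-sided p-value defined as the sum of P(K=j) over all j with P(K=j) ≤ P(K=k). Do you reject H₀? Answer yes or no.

Exact binomial: n=23, k=21, p₀=1/2=0.5000
P(X=j) = C(n,j)·p₀^j·(1−p₀)^(n−j); p = Σ P(X=j) over j with P(X=j) ≤ P(X=21)
p-value (two-sided) = 0.00007
At α=0.05: p < α → reject H₀

reject H₀: yes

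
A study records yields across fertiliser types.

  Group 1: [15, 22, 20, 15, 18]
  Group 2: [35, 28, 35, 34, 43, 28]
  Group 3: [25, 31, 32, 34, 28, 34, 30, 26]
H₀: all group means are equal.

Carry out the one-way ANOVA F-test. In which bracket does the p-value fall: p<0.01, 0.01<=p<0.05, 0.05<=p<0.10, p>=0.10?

p-value bracket: p<0.01

Group means [18.00, 33.83, 30.00], grand mean 28.053
SSB = Σnᵢ(x̄ᵢ−x̄)² = 736.114; SSW = ΣΣ(x−x̄ᵢ)² = 274.833
MSB = 736.114/2 = 368.0570; MSW = 274.833/16 = 17.1771
F = MSB/MSW = 21.4272
df = (2, 16)
p-value (upper-tail) = 0.00003
→ bracket: p<0.01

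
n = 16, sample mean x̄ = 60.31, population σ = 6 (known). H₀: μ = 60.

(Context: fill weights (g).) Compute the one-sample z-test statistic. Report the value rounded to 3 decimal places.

test statistic = 0.207

SE = σ/√n = 6/√16 = 1.5000
z = (x̄−μ₀)/SE = (60.31−60)/1.5000 = 0.2067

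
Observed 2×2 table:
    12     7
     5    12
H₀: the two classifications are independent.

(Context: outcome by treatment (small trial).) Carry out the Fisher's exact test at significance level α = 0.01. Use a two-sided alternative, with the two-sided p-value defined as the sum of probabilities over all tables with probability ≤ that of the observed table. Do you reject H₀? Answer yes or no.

reject H₀: no

Margins: r₁=19, r₂=17, c₁=17, c₂=19, n=36
p_obs = C(19,12)·C(17,5)/C(36,17); sum pmf over tables with pmf ≤ p_obs
p-value (two-sided) = 0.05428
At α=0.01: p ≥ α → fail to reject H₀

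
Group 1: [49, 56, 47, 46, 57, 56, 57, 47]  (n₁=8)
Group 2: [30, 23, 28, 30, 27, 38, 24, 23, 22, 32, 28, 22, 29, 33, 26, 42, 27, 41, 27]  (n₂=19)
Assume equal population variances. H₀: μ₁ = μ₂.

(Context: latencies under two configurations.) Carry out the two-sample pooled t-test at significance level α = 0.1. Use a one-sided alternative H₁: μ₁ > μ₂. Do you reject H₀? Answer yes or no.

reject H₀: yes

x̄₁=51.875, s₁=5.027, n₁=8
x̄₂=29.053, s₂=5.958, n₂=19
s_p² = [7·5.027² + 18·5.958²]/25 = 32.6329
SE = √(s_p²·(1/8+1/19)) = 2.4076
t = (51.875−29.053)/2.4076 = 9.4792
df = 25
p-value (one-sided, H₁ greater) = 0.00000
At α=0.1: p < α → reject H₀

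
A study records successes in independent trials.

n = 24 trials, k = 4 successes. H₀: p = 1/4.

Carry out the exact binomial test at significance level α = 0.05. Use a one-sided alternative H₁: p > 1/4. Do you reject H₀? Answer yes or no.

Exact binomial: n=24, k=4, p₀=1/4=0.2500
P(X≥4) from Σ C(n,i)·p₀^i·(1−p₀)^(n−i)
p-value (one-sided, H₁ greater) = 0.88498
At α=0.05: p ≥ α → fail to reject H₀

reject H₀: no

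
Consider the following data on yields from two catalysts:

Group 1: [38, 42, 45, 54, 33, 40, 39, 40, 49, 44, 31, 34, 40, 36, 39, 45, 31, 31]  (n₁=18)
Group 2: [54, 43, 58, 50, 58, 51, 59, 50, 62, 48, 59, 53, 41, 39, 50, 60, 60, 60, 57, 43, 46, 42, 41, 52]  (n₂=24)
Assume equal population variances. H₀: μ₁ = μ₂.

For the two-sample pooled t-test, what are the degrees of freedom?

df = n₁ + n₂ − 2 = 18 + 24 − 2 = 40

degrees of freedom = 40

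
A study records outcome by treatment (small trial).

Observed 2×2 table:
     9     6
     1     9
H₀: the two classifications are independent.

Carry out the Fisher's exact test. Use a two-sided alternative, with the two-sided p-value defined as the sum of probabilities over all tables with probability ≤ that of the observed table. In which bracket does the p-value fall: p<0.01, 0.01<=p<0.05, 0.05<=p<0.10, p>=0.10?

Margins: r₁=15, r₂=10, c₁=10, c₂=15, n=25
p_obs = C(15,9)·C(10,1)/C(25,10); sum pmf over tables with pmf ≤ p_obs
p-value (two-sided) = 0.01772
→ bracket: 0.01<=p<0.05

p-value bracket: 0.01<=p<0.05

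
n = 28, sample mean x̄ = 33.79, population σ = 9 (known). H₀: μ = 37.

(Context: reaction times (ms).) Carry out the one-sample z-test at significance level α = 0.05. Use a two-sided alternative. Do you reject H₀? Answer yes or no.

SE = σ/√n = 9/√28 = 1.7008
z = (x̄−μ₀)/SE = (33.79−37)/1.7008 = -1.8873
p-value (two-sided) = 0.05912
At α=0.05: p ≥ α → fail to reject H₀

reject H₀: no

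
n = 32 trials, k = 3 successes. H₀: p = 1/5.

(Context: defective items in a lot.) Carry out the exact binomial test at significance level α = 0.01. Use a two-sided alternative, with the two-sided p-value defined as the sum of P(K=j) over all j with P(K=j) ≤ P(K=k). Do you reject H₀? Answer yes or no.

reject H₀: no

Exact binomial: n=32, k=3, p₀=1/5=0.2000
P(X=j) = C(n,j)·p₀^j·(1−p₀)^(n−j); p = Σ P(X=j) over j with P(X=j) ≤ P(X=3)
p-value (two-sided) = 0.18293
At α=0.01: p ≥ α → fail to reject H₀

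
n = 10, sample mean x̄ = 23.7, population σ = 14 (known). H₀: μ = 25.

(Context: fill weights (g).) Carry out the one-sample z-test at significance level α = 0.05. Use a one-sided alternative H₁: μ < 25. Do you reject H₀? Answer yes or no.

SE = σ/√n = 14/√10 = 4.4272
z = (x̄−μ₀)/SE = (23.7−25)/4.4272 = -0.2936
p-value (one-sided, H₁ less) = 0.38452
At α=0.05: p ≥ α → fail to reject H₀

reject H₀: no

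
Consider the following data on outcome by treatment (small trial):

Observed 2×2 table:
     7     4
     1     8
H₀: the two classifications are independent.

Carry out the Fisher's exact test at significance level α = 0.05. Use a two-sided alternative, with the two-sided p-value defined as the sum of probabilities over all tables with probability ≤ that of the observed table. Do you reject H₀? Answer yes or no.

Margins: r₁=11, r₂=9, c₁=8, c₂=12, n=20
p_obs = C(11,7)·C(9,1)/C(20,8); sum pmf over tables with pmf ≤ p_obs
p-value (two-sided) = 0.02810
At α=0.05: p < α → reject H₀

reject H₀: yes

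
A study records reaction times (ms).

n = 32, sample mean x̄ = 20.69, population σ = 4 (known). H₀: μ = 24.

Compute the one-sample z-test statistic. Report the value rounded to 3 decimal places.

SE = σ/√n = 4/√32 = 0.7071
z = (x̄−μ₀)/SE = (20.69−24)/0.7071 = -4.6810

test statistic = -4.681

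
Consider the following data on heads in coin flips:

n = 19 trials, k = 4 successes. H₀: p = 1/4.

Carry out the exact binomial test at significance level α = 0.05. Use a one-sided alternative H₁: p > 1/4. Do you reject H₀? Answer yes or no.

reject H₀: no

Exact binomial: n=19, k=4, p₀=1/4=0.2500
P(X≥4) from Σ C(n,i)·p₀^i·(1−p₀)^(n−i)
p-value (one-sided, H₁ greater) = 0.73691
At α=0.05: p ≥ α → fail to reject H₀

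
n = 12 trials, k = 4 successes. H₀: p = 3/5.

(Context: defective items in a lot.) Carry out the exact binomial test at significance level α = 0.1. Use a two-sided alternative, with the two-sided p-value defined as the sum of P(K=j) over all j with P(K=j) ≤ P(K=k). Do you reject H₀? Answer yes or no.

reject H₀: yes

Exact binomial: n=12, k=4, p₀=3/5=0.6000
P(X=j) = C(n,j)·p₀^j·(1−p₀)^(n−j); p = Σ P(X=j) over j with P(X=j) ≤ P(X=4)
p-value (two-sided) = 0.07690
At α=0.1: p < α → reject H₀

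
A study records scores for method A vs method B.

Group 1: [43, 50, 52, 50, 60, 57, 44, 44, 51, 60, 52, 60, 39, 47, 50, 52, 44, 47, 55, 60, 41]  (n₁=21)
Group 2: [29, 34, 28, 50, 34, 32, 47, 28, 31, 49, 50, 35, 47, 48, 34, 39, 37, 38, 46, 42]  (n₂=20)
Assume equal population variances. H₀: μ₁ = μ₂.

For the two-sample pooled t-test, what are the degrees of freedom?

degrees of freedom = 39

df = n₁ + n₂ − 2 = 21 + 20 − 2 = 39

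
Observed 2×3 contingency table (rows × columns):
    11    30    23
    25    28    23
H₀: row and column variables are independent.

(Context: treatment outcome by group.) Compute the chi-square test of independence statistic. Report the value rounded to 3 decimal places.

Row totals [64, 76], col totals [36, 58, 46], n=140
χ² = (11−16.46)²/16.46 + (30−26.51)²/26.51 + (23−21.03)²/21.03 + (25−19.54)²/19.54 + (28−31.49)²/31.49 + (23−24.97)²/24.97 = 4.5180
df = 2

test statistic = 4.518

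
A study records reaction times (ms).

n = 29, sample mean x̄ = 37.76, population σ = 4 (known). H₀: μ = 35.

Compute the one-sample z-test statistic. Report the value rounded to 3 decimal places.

SE = σ/√n = 4/√29 = 0.7428
z = (x̄−μ₀)/SE = (37.76−35)/0.7428 = 3.7158

test statistic = 3.716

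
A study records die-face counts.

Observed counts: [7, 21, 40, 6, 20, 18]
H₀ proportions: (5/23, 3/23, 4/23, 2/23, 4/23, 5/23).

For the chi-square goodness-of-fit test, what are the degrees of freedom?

df = k − 1 = 6 − 1 = 5

degrees of freedom = 5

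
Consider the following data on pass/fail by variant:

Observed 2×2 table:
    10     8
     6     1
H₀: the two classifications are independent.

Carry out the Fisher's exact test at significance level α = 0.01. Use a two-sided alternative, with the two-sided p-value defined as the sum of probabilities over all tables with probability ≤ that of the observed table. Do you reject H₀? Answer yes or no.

reject H₀: no

Margins: r₁=18, r₂=7, c₁=16, c₂=9, n=25
p_obs = C(18,10)·C(7,6)/C(25,16); sum pmf over tables with pmf ≤ p_obs
p-value (two-sided) = 0.35484
At α=0.01: p ≥ α → fail to reject H₀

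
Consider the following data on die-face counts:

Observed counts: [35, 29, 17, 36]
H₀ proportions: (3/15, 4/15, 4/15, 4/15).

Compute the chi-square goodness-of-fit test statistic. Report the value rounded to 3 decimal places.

n = 117; E_i = n·p_i = [23.40, 31.20, 31.20, 31.20]
χ² = (35−23.40)²/23.40 + (29−31.20)²/31.20 + (17−31.20)²/31.20 + (36−31.20)²/31.20 = 13.1068
df = 3

test statistic = 13.107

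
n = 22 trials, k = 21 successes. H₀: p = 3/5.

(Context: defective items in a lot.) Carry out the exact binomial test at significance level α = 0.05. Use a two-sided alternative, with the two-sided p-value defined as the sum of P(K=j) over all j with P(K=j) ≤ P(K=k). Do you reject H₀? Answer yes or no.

reject H₀: yes

Exact binomial: n=22, k=21, p₀=3/5=0.6000
P(X=j) = C(n,j)·p₀^j·(1−p₀)^(n−j); p = Σ P(X=j) over j with P(X=j) ≤ P(X=21)
p-value (two-sided) = 0.00028
At α=0.05: p < α → reject H₀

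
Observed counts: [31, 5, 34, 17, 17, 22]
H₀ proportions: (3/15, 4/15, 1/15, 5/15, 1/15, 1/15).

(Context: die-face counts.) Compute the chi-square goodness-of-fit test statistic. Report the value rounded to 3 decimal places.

n = 126; E_i = n·p_i = [25.20, 33.60, 8.40, 42.00, 8.40, 8.40]
χ² = (31−25.20)²/25.20 + (5−33.60)²/33.60 + (34−8.40)²/8.40 + (17−42.00)²/42.00 + (17−8.40)²/8.40 + (22−8.40)²/8.40 = 149.4028
df = 5

test statistic = 149.403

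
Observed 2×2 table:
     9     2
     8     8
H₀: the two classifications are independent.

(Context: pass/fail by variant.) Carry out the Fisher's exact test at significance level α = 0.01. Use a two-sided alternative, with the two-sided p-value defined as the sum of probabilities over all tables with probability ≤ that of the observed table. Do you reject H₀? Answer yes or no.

Margins: r₁=11, r₂=16, c₁=17, c₂=10, n=27
p_obs = C(11,9)·C(16,8)/C(27,17); sum pmf over tables with pmf ≤ p_obs
p-value (two-sided) = 0.12413
At α=0.01: p ≥ α → fail to reject H₀

reject H₀: no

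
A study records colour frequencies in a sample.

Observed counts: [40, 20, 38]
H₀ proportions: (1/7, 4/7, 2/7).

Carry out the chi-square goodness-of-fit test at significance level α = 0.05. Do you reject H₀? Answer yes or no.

reject H₀: yes

n = 98; E_i = n·p_i = [14.00, 56.00, 28.00]
χ² = (40−14.00)²/14.00 + (20−56.00)²/56.00 + (38−28.00)²/28.00 = 75.0000
df = 2
p-value (upper-tail) = 0.00000
At α=0.05: p < α → reject H₀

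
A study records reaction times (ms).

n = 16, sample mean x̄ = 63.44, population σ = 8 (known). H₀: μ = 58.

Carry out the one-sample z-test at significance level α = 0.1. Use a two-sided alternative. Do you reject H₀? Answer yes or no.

SE = σ/√n = 8/√16 = 2.0000
z = (x̄−μ₀)/SE = (63.44−58)/2.0000 = 2.7200
p-value (two-sided) = 0.00653
At α=0.1: p < α → reject H₀

reject H₀: yes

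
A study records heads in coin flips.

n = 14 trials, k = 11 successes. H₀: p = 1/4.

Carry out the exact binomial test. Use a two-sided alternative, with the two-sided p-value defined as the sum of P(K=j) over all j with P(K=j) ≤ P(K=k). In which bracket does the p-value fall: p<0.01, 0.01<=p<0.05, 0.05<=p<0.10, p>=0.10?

p-value bracket: p<0.01

Exact binomial: n=14, k=11, p₀=1/4=0.2500
P(X=j) = C(n,j)·p₀^j·(1−p₀)^(n−j); p = Σ P(X=j) over j with P(X=j) ≤ P(X=11)
p-value (two-sided) = 0.00004
→ bracket: p<0.01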